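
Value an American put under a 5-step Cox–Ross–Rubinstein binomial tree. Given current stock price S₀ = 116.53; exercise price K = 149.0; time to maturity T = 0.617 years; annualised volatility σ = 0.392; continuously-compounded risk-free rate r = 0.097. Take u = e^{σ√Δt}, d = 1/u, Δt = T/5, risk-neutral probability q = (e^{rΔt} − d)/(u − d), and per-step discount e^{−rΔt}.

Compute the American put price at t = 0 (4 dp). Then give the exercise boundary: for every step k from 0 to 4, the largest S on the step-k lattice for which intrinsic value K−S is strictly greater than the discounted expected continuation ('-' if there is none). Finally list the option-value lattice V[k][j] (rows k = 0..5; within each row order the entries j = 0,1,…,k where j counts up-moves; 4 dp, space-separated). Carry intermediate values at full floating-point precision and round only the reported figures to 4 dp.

price = 33.8702
boundary = - 101.5393 88.4770 101.5393 116.5300
tree:
33.8702
47.4607 21.5725
60.5230 32.8129 11.2489
71.9049 47.4607 19.4712 3.5902
81.8226 60.5230 32.4700 7.4032 0.0000
90.4645 71.9049 47.4607 15.2661 0.0000 0.0000

Δt=0.12340, u=1.14763, d=0.87136, q=0.50921, disc=e^(-rΔt)=0.98810
k=5 terminal: V=max(K-S,0) → 90.4645 71.9049 47.4607 15.2661 0.0000 0.0000
k=4: j=0 S=67.1774 intr=81.8226 cont=80.0498 V=81.8226[EX]; j=1 S=88.4770 intr=60.5230 cont=58.7501 V=60.5230[EX]; j=2 S=116.5300 intr=32.4700 cont=30.6971 V=32.4700[EX]; j=3 S=153.4776 intr=0.0000 cont=7.4032 V=7.4032[hold]; j=4 S=202.1401 intr=0.0000 cont=0.0000 V=0.0000[hold]  S*(4)=116.5300
k=3: j=0 S=77.0951 intr=71.9049 cont=70.1320 V=71.9049[EX]; j=1 S=101.5393 intr=47.4607 cont=45.6879 V=47.4607[EX]; j=2 S=133.7339 intr=15.2661 cont=19.4712 V=19.4712[hold]; j=3 S=176.1363 intr=0.0000 cont=3.5902 V=3.5902[hold]  S*(3)=101.5393
k=2: j=0 S=88.4770 intr=60.5230 cont=58.7501 V=60.5230[EX]; j=1 S=116.5300 intr=32.4700 cont=32.8129 V=32.8129[hold]; j=2 S=153.4776 intr=0.0000 cont=11.2489 V=11.2489[hold]  S*(2)=88.4770
k=1: j=0 S=101.5393 intr=47.4607 cont=45.8604 V=47.4607[EX]; j=1 S=133.7339 intr=15.2661 cont=21.5725 V=21.5725[hold]  S*(1)=101.5393
k=0: j=0 S=116.5300 intr=32.4700 cont=33.8702 V=33.8702[hold]  S*(0)=-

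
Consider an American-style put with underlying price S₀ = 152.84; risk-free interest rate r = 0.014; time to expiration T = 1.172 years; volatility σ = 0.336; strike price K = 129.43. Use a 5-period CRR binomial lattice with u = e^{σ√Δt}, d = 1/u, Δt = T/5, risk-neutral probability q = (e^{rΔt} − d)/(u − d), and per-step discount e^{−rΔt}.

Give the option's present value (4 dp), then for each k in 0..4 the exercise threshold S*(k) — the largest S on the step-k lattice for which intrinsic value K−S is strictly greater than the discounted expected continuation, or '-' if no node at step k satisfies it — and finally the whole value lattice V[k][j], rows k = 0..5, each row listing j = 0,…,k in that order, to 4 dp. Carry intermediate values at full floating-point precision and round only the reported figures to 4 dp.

price = 9.2166
boundary = - - - 93.8192 110.3927
tree:
9.2166
14.9389 2.8147
23.5409 5.3230 0.0000
35.6108 10.0666 0.0000 0.0000
49.6960 19.0373 0.0000 0.0000 0.0000
61.6666 35.6108 0.0000 0.0000 0.0000 0.0000

Δt=0.23440  u=1.17665  d=0.84987  q=0.46948  discount=0.99672
step 5 (expiry): payoffs max(K−S,0) = 61.6666 35.6108 0.0000 0.0000 0.0000 0.0000
step 4: (k=4,j=0): S=79.7340, (K−S)⁺=49.6960, hold=49.2720 ⇒ V=49.6960 exercise | (k=4,j=1): S=110.3927, (K−S)⁺=19.0373, hold=18.8304 ⇒ V=19.0373 exercise | (k=4,j=2): S=152.8400, (K−S)⁺=0.0000, hold=0.0000 ⇒ V=0.0000 continue | (k=4,j=3): S=211.6089, (K−S)⁺=0.0000, hold=0.0000 ⇒ V=0.0000 continue | (k=4,j=4): S=292.9751, (K−S)⁺=0.0000, hold=0.0000 ⇒ V=0.0000 continue  boundary S*=110.3927
step 3: (k=3,j=0): S=93.8192, (K−S)⁺=35.6108, hold=35.1867 ⇒ V=35.6108 exercise | (k=3,j=1): S=129.8939, (K−S)⁺=0.0000, hold=10.0666 ⇒ V=10.0666 continue | (k=3,j=2): S=179.8396, (K−S)⁺=0.0000, hold=0.0000 ⇒ V=0.0000 continue | (k=3,j=3): S=248.9902, (K−S)⁺=0.0000, hold=0.0000 ⇒ V=0.0000 continue  boundary S*=93.8192
step 2: (k=2,j=0): S=110.3927, (K−S)⁺=19.0373, hold=23.5409 ⇒ V=23.5409 continue | (k=2,j=1): S=152.8400, (K−S)⁺=0.0000, hold=5.3230 ⇒ V=5.3230 continue | (k=2,j=2): S=211.6089, (K−S)⁺=0.0000, hold=0.0000 ⇒ V=0.0000 continue  boundary S*=-
step 1: (k=1,j=0): S=129.8939, (K−S)⁺=0.0000, hold=14.9389 ⇒ V=14.9389 continue | (k=1,j=1): S=179.8396, (K−S)⁺=0.0000, hold=2.8147 ⇒ V=2.8147 continue  boundary S*=-
step 0: (k=0,j=0): S=152.8400, (K−S)⁺=0.0000, hold=9.2166 ⇒ V=9.2166 continue  boundary S*=-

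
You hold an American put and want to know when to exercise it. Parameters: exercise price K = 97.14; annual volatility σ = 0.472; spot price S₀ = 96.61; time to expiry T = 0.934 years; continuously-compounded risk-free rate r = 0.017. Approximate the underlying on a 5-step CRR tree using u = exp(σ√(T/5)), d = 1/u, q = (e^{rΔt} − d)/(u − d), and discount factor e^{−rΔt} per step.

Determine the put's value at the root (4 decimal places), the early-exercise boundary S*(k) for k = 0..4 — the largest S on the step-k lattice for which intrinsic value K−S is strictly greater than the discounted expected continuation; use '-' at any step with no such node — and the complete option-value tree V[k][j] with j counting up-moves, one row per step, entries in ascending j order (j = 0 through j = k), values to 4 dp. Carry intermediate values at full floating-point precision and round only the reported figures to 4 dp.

params: Δt=0.18680 u=1.22630 d=0.81546 q=0.45692 e^(-rΔt)=0.99683
t_5 payoffs: 62.3029 44.7518 18.3582 0.0000 0.0000 0.0000
t_4: node(4,0) S=42.7206 payoff=54.4194 vs cont=54.1114 → 54.4194 [stop]  node(4,1) S=64.2436 payoff=32.8964 vs cont=32.5884 → 32.8964 [stop]  node(4,2) S=96.6100 payoff=0.5300 vs cont=9.9384 → 9.9384 [wait]  node(4,3) S=145.2828 payoff=0.0000 vs cont=0.0000 → 0.0000 [wait]  node(4,4) S=218.4774 payoff=0.0000 vs cont=0.0000 → 0.0000 [wait]  ⇒ S*(4)=64.2436
t_3: node(3,0) S=52.3882 payoff=44.7518 vs cont=44.4438 → 44.7518 [stop]  node(3,1) S=78.7818 payoff=18.3582 vs cont=22.3354 → 22.3354 [wait]  node(3,2) S=118.4727 payoff=0.0000 vs cont=5.3802 → 5.3802 [wait]  node(3,3) S=178.1601 payoff=0.0000 vs cont=0.0000 → 0.0000 [wait]  ⇒ S*(3)=52.3882
t_2: node(2,0) S=64.2436 payoff=32.8964 vs cont=34.3999 → 34.3999 [wait]  node(2,1) S=96.6100 payoff=0.5300 vs cont=14.5421 → 14.5421 [wait]  node(2,2) S=145.2828 payoff=0.0000 vs cont=2.9127 → 2.9127 [wait]  ⇒ S*(2)=-
t_1: node(1,0) S=78.7818 payoff=18.3582 vs cont=25.2462 → 25.2462 [wait]  node(1,1) S=118.4727 payoff=0.0000 vs cont=9.1991 → 9.1991 [wait]  ⇒ S*(1)=-
t_0: node(0,0) S=96.6100 payoff=0.5300 vs cont=17.8572 → 17.8572 [wait]  ⇒ S*(0)=-

price = 17.8572
boundary = - - - 52.3882 64.2436
tree:
17.8572
25.2462 9.1991
34.3999 14.5421 2.9127
44.7518 22.3354 5.3802 0.0000
54.4194 32.8964 9.9384 0.0000 0.0000
62.3029 44.7518 18.3582 0.0000 0.0000 0.0000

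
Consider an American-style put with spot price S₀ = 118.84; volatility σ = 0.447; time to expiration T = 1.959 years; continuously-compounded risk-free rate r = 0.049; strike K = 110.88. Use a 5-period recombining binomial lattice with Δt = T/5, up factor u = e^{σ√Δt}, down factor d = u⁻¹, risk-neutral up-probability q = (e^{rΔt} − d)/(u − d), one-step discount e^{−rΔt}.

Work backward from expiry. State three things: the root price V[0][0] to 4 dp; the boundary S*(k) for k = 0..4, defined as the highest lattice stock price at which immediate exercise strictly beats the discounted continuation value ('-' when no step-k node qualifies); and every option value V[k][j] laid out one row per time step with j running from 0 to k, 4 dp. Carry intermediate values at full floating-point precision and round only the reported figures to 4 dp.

Δt=0.39180  u=1.32286  d=0.75594  q=0.46470  discount=0.98098
step 5 (expiry): payoffs max(K−S,0) = 81.5443 59.5439 21.0442 0.0000 0.0000 0.0000
step 4: (k=4,j=0): S=38.8069, (K−S)⁺=72.0731, hold=69.9647 ⇒ V=72.0731 exercise | (k=4,j=1): S=67.9103, (K−S)⁺=42.9697, hold=40.8613 ⇒ V=42.9697 exercise | (k=4,j=2): S=118.8400, (K−S)⁺=0.0000, hold=11.0509 ⇒ V=11.0509 continue | (k=4,j=3): S=207.9646, (K−S)⁺=0.0000, hold=0.0000 ⇒ V=0.0000 continue | (k=4,j=4): S=363.9285, (K−S)⁺=0.0000, hold=0.0000 ⇒ V=0.0000 continue  boundary S*=67.9103
step 3: (k=3,j=0): S=51.3361, (K−S)⁺=59.5439, hold=57.4355 ⇒ V=59.5439 exercise | (k=3,j=1): S=89.8358, (K−S)⁺=21.0442, hold=27.6021 ⇒ V=27.6021 continue | (k=3,j=2): S=157.2085, (K−S)⁺=0.0000, hold=5.8031 ⇒ V=5.8031 continue | (k=3,j=3): S=275.1077, (K−S)⁺=0.0000, hold=0.0000 ⇒ V=0.0000 continue  boundary S*=51.3361
step 2: (k=2,j=0): S=67.9103, (K−S)⁺=42.9697, hold=43.8507 ⇒ V=43.8507 continue | (k=2,j=1): S=118.8400, (K−S)⁺=0.0000, hold=17.1400 ⇒ V=17.1400 continue | (k=2,j=2): S=207.9646, (K−S)⁺=0.0000, hold=3.0474 ⇒ V=3.0474 continue  boundary S*=-
step 1: (k=1,j=0): S=89.8358, (K−S)⁺=21.0442, hold=30.8406 ⇒ V=30.8406 continue | (k=1,j=1): S=157.2085, (K−S)⁺=0.0000, hold=10.3898 ⇒ V=10.3898 continue  boundary S*=-
step 0: (k=0,j=0): S=118.8400, (K−S)⁺=0.0000, hold=20.9315 ⇒ V=20.9315 continue  boundary S*=-

price = 20.9315
boundary = - - - 51.3361 67.9103
tree:
20.9315
30.8406 10.3898
43.8507 17.1400 3.0474
59.5439 27.6021 5.8031 0.0000
72.0731 42.9697 11.0509 0.0000 0.0000
81.5443 59.5439 21.0442 0.0000 0.0000 0.0000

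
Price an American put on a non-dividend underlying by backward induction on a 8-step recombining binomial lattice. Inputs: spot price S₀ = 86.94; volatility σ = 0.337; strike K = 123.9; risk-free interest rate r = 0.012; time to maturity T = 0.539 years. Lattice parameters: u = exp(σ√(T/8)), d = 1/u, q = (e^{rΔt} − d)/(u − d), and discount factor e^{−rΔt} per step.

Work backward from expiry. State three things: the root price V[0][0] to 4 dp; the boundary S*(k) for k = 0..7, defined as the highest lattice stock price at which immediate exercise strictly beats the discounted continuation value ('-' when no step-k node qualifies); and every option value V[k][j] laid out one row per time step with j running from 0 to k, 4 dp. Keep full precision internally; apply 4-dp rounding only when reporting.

price = 37.3353
boundary = - 79.6581 72.9862 79.6581 86.9400 94.8875 103.5616 113.0285
tree:
37.3353
44.2419 29.9981
50.9138 37.0593 22.4830
57.0270 44.2419 29.4259 15.0818
62.6281 50.9138 36.9600 21.4032 8.3344
67.7600 57.0270 44.2419 29.0125 13.2864 3.0427
72.4622 62.6281 50.9138 36.9600 20.3384 5.7530 0.1440
76.7705 67.7600 57.0270 44.2419 29.0125 10.8715 0.2786 0.0000
80.7179 72.4622 62.6281 50.9138 36.9600 20.3384 0.5391 0.0000 0.0000

Δt=0.06738  u=1.09141  d=0.91624  q=0.48276  discount=0.99919
step 8 (expiry): payoffs max(K−S,0) = 80.7179 72.4622 62.6281 50.9138 36.9600 20.3384 0.5391 0.0000 0.0000
step 7: (k=7,j=0): S=47.1295, (K−S)⁺=76.7705, hold=76.6703 ⇒ V=76.7705 exercise | (k=7,j=1): S=56.1400, (K−S)⁺=67.7600, hold=67.6599 ⇒ V=67.7600 exercise | (k=7,j=2): S=66.8730, (K−S)⁺=57.0270, hold=56.9268 ⇒ V=57.0270 exercise | (k=7,j=3): S=79.6581, (K−S)⁺=44.2419, hold=44.1417 ⇒ V=44.2419 exercise | (k=7,j=4): S=94.8875, (K−S)⁺=29.0125, hold=28.9123 ⇒ V=29.0125 exercise | (k=7,j=5): S=113.0285, (K−S)⁺=10.8715, hold=10.7713 ⇒ V=10.8715 exercise | (k=7,j=6): S=134.6378, (K−S)⁺=0.0000, hold=0.2786 ⇒ V=0.2786 continue | (k=7,j=7): S=160.3785, (K−S)⁺=0.0000, hold=0.0000 ⇒ V=0.0000 continue  boundary S*=113.0285
step 6: (k=6,j=0): S=51.4378, (K−S)⁺=72.4622, hold=72.3620 ⇒ V=72.4622 exercise | (k=6,j=1): S=61.2719, (K−S)⁺=62.6281, hold=62.5279 ⇒ V=62.6281 exercise | (k=6,j=2): S=72.9862, (K−S)⁺=50.9138, hold=50.8137 ⇒ V=50.9138 exercise | (k=6,j=3): S=86.9400, (K−S)⁺=36.9600, hold=36.8599 ⇒ V=36.9600 exercise | (k=6,j=4): S=103.5616, (K−S)⁺=20.3384, hold=20.2383 ⇒ V=20.3384 exercise | (k=6,j=5): S=123.3609, (K−S)⁺=0.5391, hold=5.7530 ⇒ V=5.7530 continue | (k=6,j=6): S=146.9456, (K−S)⁺=0.0000, hold=0.1440 ⇒ V=0.1440 continue  boundary S*=103.5616
step 5: (k=5,j=0): S=56.1400, (K−S)⁺=67.7600, hold=67.6599 ⇒ V=67.7600 exercise | (k=5,j=1): S=66.8730, (K−S)⁺=57.0270, hold=56.9268 ⇒ V=57.0270 exercise | (k=5,j=2): S=79.6581, (K−S)⁺=44.2419, hold=44.1417 ⇒ V=44.2419 exercise | (k=5,j=3): S=94.8875, (K−S)⁺=29.0125, hold=28.9123 ⇒ V=29.0125 exercise | (k=5,j=4): S=113.0285, (K−S)⁺=10.8715, hold=13.2864 ⇒ V=13.2864 continue | (k=5,j=5): S=134.6378, (K−S)⁺=0.0000, hold=3.0427 ⇒ V=3.0427 continue  boundary S*=94.8875
step 4: (k=4,j=0): S=61.2719, (K−S)⁺=62.6281, hold=62.5279 ⇒ V=62.6281 exercise | (k=4,j=1): S=72.9862, (K−S)⁺=50.9138, hold=50.8137 ⇒ V=50.9138 exercise | (k=4,j=2): S=86.9400, (K−S)⁺=36.9600, hold=36.8599 ⇒ V=36.9600 exercise | (k=4,j=3): S=103.5616, (K−S)⁺=20.3384, hold=21.4032 ⇒ V=21.4032 continue | (k=4,j=4): S=123.3609, (K−S)⁺=0.5391, hold=8.3344 ⇒ V=8.3344 continue  boundary S*=86.9400
step 3: (k=3,j=0): S=66.8730, (K−S)⁺=57.0270, hold=56.9268 ⇒ V=57.0270 exercise | (k=3,j=1): S=79.6581, (K−S)⁺=44.2419, hold=44.1417 ⇒ V=44.2419 exercise | (k=3,j=2): S=94.8875, (K−S)⁺=29.0125, hold=29.4259 ⇒ V=29.4259 continue | (k=3,j=3): S=113.0285, (K−S)⁺=10.8715, hold=15.0818 ⇒ V=15.0818 continue  boundary S*=79.6581
step 2: (k=2,j=0): S=72.9862, (K−S)⁺=50.9138, hold=50.8137 ⇒ V=50.9138 exercise | (k=2,j=1): S=86.9400, (K−S)⁺=36.9600, hold=37.0593 ⇒ V=37.0593 continue | (k=2,j=2): S=103.5616, (K−S)⁺=20.3384, hold=22.4830 ⇒ V=22.4830 continue  boundary S*=72.9862
step 1: (k=1,j=0): S=79.6581, (K−S)⁺=44.2419, hold=44.1896 ⇒ V=44.2419 exercise | (k=1,j=1): S=94.8875, (K−S)⁺=29.0125, hold=29.9981 ⇒ V=29.9981 continue  boundary S*=79.6581
step 0: (k=0,j=0): S=86.9400, (K−S)⁺=36.9600, hold=37.3353 ⇒ V=37.3353 continue  boundary S*=-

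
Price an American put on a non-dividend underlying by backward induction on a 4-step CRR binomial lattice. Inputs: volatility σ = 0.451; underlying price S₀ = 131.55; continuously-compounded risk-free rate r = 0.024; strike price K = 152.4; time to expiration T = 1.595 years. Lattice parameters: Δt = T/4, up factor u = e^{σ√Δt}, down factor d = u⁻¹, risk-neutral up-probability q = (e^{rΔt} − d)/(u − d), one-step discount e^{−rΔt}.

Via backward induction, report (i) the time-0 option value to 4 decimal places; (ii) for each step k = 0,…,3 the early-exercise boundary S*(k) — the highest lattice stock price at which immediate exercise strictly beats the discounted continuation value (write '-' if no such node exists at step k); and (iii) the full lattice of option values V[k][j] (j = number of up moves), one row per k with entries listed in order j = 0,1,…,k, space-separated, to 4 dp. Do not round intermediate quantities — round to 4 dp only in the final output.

Δt=0.39875  u=1.32948  d=0.75217  q=0.44594  discount=0.99048
step 4 (expiry): payoffs max(K−S,0) = 110.2927 77.9741 20.8500 0.0000 0.0000
step 3: (k=3,j=0): S=55.9810, (K−S)⁺=96.4190, hold=94.9675 ⇒ V=96.4190 exercise | (k=3,j=1): S=98.9481, (K−S)⁺=53.4519, hold=52.0004 ⇒ V=53.4519 exercise | (k=3,j=2): S=174.8937, (K−S)⁺=0.0000, hold=11.4422 ⇒ V=11.4422 continue | (k=3,j=3): S=309.1298, (K−S)⁺=0.0000, hold=0.0000 ⇒ V=0.0000 continue  boundary S*=98.9481
step 2: (k=2,j=0): S=74.4259, (K−S)⁺=77.9741, hold=76.5226 ⇒ V=77.9741 exercise | (k=2,j=1): S=131.5500, (K−S)⁺=20.8500, hold=34.3876 ⇒ V=34.3876 continue | (k=2,j=2): S=232.5185, (K−S)⁺=0.0000, hold=6.2793 ⇒ V=6.2793 continue  boundary S*=74.4259
step 1: (k=1,j=0): S=98.9481, (K−S)⁺=53.4519, hold=57.9798 ⇒ V=57.9798 continue | (k=1,j=1): S=174.8937, (K−S)⁺=0.0000, hold=21.6450 ⇒ V=21.6450 continue  boundary S*=-
step 0: (k=0,j=0): S=131.5500, (K−S)⁺=20.8500, hold=41.3789 ⇒ V=41.3789 continue  boundary S*=-

price = 41.3789
boundary = - - 74.4259 98.9481
tree:
41.3789
57.9798 21.6450
77.9741 34.3876 6.2793
96.4190 53.4519 11.4422 0.0000
110.2927 77.9741 20.8500 0.0000 0.0000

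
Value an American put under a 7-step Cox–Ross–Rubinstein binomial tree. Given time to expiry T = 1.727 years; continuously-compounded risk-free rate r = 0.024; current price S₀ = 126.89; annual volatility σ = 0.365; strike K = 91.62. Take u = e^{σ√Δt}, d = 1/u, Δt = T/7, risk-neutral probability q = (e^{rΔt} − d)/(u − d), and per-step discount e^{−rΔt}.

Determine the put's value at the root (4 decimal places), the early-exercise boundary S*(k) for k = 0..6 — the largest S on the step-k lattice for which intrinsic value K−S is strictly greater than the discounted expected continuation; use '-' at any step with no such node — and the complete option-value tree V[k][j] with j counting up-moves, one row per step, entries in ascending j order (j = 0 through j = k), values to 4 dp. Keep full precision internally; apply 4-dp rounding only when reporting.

params: Δt=0.24671 u=1.19877 d=0.83419 q=0.47109 e^(-rΔt)=0.99410
t_7 payoffs: 55.9524 40.3638 17.9622 0.0000 0.0000 0.0000 0.0000 0.0000
t_6: node(6,0) S=42.7573 payoff=48.8627 vs cont=48.3218 → 48.8627 [stop]  node(6,1) S=61.4445 payoff=30.1755 vs cont=29.6347 → 30.1755 [stop]  node(6,2) S=88.2988 payoff=3.3212 vs cont=9.4443 → 9.4443 [wait]  node(6,3) S=126.8900 payoff=0.0000 vs cont=0.0000 → 0.0000 [wait]  node(6,4) S=182.3475 payoff=0.0000 vs cont=0.0000 → 0.0000 [wait]  node(6,5) S=262.0427 payoff=0.0000 vs cont=0.0000 → 0.0000 [wait]  node(6,6) S=376.5689 payoff=0.0000 vs cont=0.0000 → 0.0000 [wait]  ⇒ S*(6)=61.4445
t_5: node(5,0) S=51.2562 payoff=40.3638 vs cont=39.8229 → 40.3638 [stop]  node(5,1) S=73.6578 payoff=17.9622 vs cont=20.2888 → 20.2888 [wait]  node(5,2) S=105.8501 payoff=0.0000 vs cont=4.9657 → 4.9657 [wait]  node(5,3) S=152.1120 payoff=0.0000 vs cont=0.0000 → 0.0000 [wait]  node(5,4) S=218.5928 payoff=0.0000 vs cont=0.0000 → 0.0000 [wait]  node(5,5) S=314.1292 payoff=0.0000 vs cont=0.0000 → 0.0000 [wait]  ⇒ S*(5)=51.2562
t_4: node(4,0) S=61.4445 payoff=30.1755 vs cont=30.7242 → 30.7242 [wait]  node(4,1) S=88.2988 payoff=3.3212 vs cont=12.9931 → 12.9931 [wait]  node(4,2) S=126.8900 payoff=0.0000 vs cont=2.6109 → 2.6109 [wait]  node(4,3) S=182.3475 payoff=0.0000 vs cont=0.0000 → 0.0000 [wait]  node(4,4) S=262.0427 payoff=0.0000 vs cont=0.0000 → 0.0000 [wait]  ⇒ S*(4)=-
t_3: node(3,0) S=73.6578 payoff=17.9622 vs cont=22.2392 → 22.2392 [wait]  node(3,1) S=105.8501 payoff=0.0000 vs cont=8.0543 → 8.0543 [wait]  node(3,2) S=152.1120 payoff=0.0000 vs cont=1.3728 → 1.3728 [wait]  node(3,3) S=218.5928 payoff=0.0000 vs cont=0.0000 → 0.0000 [wait]  ⇒ S*(3)=-
t_2: node(2,0) S=88.2988 payoff=3.3212 vs cont=15.4651 → 15.4651 [wait]  node(2,1) S=126.8900 payoff=0.0000 vs cont=4.8778 → 4.8778 [wait]  node(2,2) S=182.3475 payoff=0.0000 vs cont=0.7218 → 0.7218 [wait]  ⇒ S*(2)=-
t_1: node(1,0) S=105.8501 payoff=0.0000 vs cont=10.4157 → 10.4157 [wait]  node(1,1) S=152.1120 payoff=0.0000 vs cont=2.9027 → 2.9027 [wait]  ⇒ S*(1)=-
t_0: node(0,0) S=126.8900 payoff=0.0000 vs cont=6.8358 → 6.8358 [wait]  ⇒ S*(0)=-

price = 6.8358
boundary = - - - - - 51.2562 61.4445
tree:
6.8358
10.4157 2.9027
15.4651 4.8778 0.7218
22.2392 8.0543 1.3728 0.0000
30.7242 12.9931 2.6109 0.0000 0.0000
40.3638 20.2888 4.9657 0.0000 0.0000 0.0000
48.8627 30.1755 9.4443 0.0000 0.0000 0.0000 0.0000
55.9524 40.3638 17.9622 0.0000 0.0000 0.0000 0.0000 0.0000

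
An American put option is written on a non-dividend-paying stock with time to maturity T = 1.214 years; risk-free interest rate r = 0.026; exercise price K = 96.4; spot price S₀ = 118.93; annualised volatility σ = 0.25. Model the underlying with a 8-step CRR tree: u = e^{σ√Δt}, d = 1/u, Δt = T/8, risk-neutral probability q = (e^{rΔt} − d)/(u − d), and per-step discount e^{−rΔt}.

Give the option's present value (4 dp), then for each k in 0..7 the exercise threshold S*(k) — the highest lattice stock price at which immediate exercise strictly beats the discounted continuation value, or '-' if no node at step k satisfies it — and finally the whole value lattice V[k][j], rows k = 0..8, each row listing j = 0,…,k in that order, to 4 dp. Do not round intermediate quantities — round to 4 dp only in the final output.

Δt=0.15175, u=1.10229, d=0.90720, q=0.49594, disc=e^(-rΔt)=0.99606
k=8 terminal: V=max(K-S,0) → 41.8328 30.0988 15.8415 0.0000 0.0000 0.0000 0.0000 0.0000 0.0000
k=7: j=0 S=60.1488 intr=36.2512 cont=35.8716 V=36.2512[EX]; j=1 S=73.0830 intr=23.3170 cont=22.9374 V=23.3170[EX]; j=2 S=88.7987 intr=7.6013 cont=7.9537 V=7.9537[hold]; j=3 S=107.8938 intr=0.0000 cont=0.0000 V=0.0000[hold]; j=4 S=131.0951 intr=0.0000 cont=0.0000 V=0.0000[hold]; j=5 S=159.2855 intr=0.0000 cont=0.0000 V=0.0000[hold]; j=6 S=193.5380 intr=0.0000 cont=0.0000 V=0.0000[hold]; j=7 S=235.1561 intr=0.0000 cont=0.0000 V=0.0000[hold]  S*(7)=73.0830
k=6: j=0 S=66.3012 intr=30.0988 cont=29.7192 V=30.0988[EX]; j=1 S=80.5585 intr=15.8415 cont=15.6359 V=15.8415[EX]; j=2 S=97.8817 intr=0.0000 cont=3.9934 V=3.9934[hold]; j=3 S=118.9300 intr=0.0000 cont=0.0000 V=0.0000[hold]; j=4 S=144.5045 intr=0.0000 cont=0.0000 V=0.0000[hold]; j=5 S=175.5785 intr=0.0000 cont=0.0000 V=0.0000[hold]; j=6 S=213.3346 intr=0.0000 cont=0.0000 V=0.0000[hold]  S*(6)=80.5585
k=5: j=0 S=73.0830 intr=23.3170 cont=22.9374 V=23.3170[EX]; j=1 S=88.7987 intr=7.6013 cont=9.9263 V=9.9263[hold]; j=2 S=107.8938 intr=0.0000 cont=2.0050 V=2.0050[hold]; j=3 S=131.0951 intr=0.0000 cont=0.0000 V=0.0000[hold]; j=4 S=159.2855 intr=0.0000 cont=0.0000 V=0.0000[hold]; j=5 S=193.5380 intr=0.0000 cont=0.0000 V=0.0000[hold]  S*(5)=73.0830
k=4: j=0 S=80.5585 intr=15.8415 cont=16.6104 V=16.6104[hold]; j=1 S=97.8817 intr=0.0000 cont=5.9742 V=5.9742[hold]; j=2 S=118.9300 intr=0.0000 cont=1.0067 V=1.0067[hold]; j=3 S=144.5045 intr=0.0000 cont=0.0000 V=0.0000[hold]; j=4 S=175.5785 intr=0.0000 cont=0.0000 V=0.0000[hold]  S*(4)=-
k=3: j=0 S=88.7987 intr=7.6013 cont=11.2909 V=11.2909[hold]; j=1 S=107.8938 intr=0.0000 cont=3.4968 V=3.4968[hold]; j=2 S=131.0951 intr=0.0000 cont=0.5054 V=0.5054[hold]; j=3 S=159.2855 intr=0.0000 cont=0.0000 V=0.0000[hold]  S*(3)=-
k=2: j=0 S=97.8817 intr=0.0000 cont=7.3963 V=7.3963[hold]; j=1 S=118.9300 intr=0.0000 cont=2.0053 V=2.0053[hold]; j=2 S=144.5045 intr=0.0000 cont=0.2538 V=0.2538[hold]  S*(2)=-
k=1: j=0 S=107.8938 intr=0.0000 cont=4.7041 V=4.7041[hold]; j=1 S=131.0951 intr=0.0000 cont=1.1322 V=1.1322[hold]  S*(1)=-
k=0: j=0 S=118.9300 intr=0.0000 cont=2.9211 V=2.9211[hold]  S*(0)=-

price = 2.9211
boundary = - - - - - 73.0830 80.5585 73.0830
tree:
2.9211
4.7041 1.1322
7.3963 2.0053 0.2538
11.2909 3.4968 0.5054 0.0000
16.6104 5.9742 1.0067 0.0000 0.0000
23.3170 9.9263 2.0050 0.0000 0.0000 0.0000
30.0988 15.8415 3.9934 0.0000 0.0000 0.0000 0.0000
36.2512 23.3170 7.9537 0.0000 0.0000 0.0000 0.0000 0.0000
41.8328 30.0988 15.8415 0.0000 0.0000 0.0000 0.0000 0.0000 0.0000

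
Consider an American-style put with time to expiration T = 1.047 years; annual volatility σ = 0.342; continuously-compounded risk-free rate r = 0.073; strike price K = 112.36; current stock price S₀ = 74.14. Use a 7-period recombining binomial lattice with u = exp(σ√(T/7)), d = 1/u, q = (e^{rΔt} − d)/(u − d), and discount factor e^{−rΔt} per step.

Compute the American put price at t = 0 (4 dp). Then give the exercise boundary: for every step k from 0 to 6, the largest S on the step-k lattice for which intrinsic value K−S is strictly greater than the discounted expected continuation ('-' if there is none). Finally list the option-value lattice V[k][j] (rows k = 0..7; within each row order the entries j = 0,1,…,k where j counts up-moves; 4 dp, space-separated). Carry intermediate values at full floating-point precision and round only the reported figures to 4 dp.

params: Δt=0.14957 u=1.14141 d=0.87611 q=0.50836 e^(-rΔt)=0.98914
t_7 payoffs: 82.9866 74.0917 62.5032 47.4054 27.7357 2.1095 0.0000 0.0000
t_6: node(6,0) S=33.5271 payoff=78.8329 vs cont=77.6127 → 78.8329 [stop]  node(6,1) S=43.6799 payoff=68.6801 vs cont=67.4599 → 68.6801 [stop]  node(6,2) S=56.9072 payoff=55.4528 vs cont=54.2326 → 55.4528 [stop]  node(6,3) S=74.1400 payoff=38.2200 vs cont=36.9998 → 38.2200 [stop]  node(6,4) S=96.5913 payoff=15.7687 vs cont=14.5486 → 15.7687 [stop]  node(6,5) S=125.8413 payoff=0.0000 vs cont=1.0258 → 1.0258 [wait]  node(6,6) S=163.9490 payoff=0.0000 vs cont=0.0000 → 0.0000 [wait]  ⇒ S*(6)=96.5913
t_5: node(5,0) S=38.2683 payoff=74.0917 vs cont=72.8715 → 74.0917 [stop]  node(5,1) S=49.8568 payoff=62.5032 vs cont=61.2830 → 62.5032 [stop]  node(5,2) S=64.9546 payoff=47.4054 vs cont=46.1852 → 47.4054 [stop]  node(5,3) S=84.6243 payoff=27.7357 vs cont=26.5155 → 27.7357 [stop]  node(5,4) S=110.2505 payoff=2.1095 vs cont=8.1841 → 8.1841 [wait]  node(5,5) S=143.6369 payoff=0.0000 vs cont=0.4989 → 0.4989 [wait]  ⇒ S*(5)=84.6243
t_4: node(4,0) S=43.6799 payoff=68.6801 vs cont=67.4599 → 68.6801 [stop]  node(4,1) S=56.9072 payoff=55.4528 vs cont=54.2326 → 55.4528 [stop]  node(4,2) S=74.1400 payoff=38.2200 vs cont=36.9998 → 38.2200 [stop]  node(4,3) S=96.5913 payoff=15.7687 vs cont=17.6032 → 17.6032 [wait]  node(4,4) S=125.8413 payoff=0.0000 vs cont=4.2308 → 4.2308 [wait]  ⇒ S*(4)=74.1400
t_3: node(3,0) S=49.8568 payoff=62.5032 vs cont=61.2830 → 62.5032 [stop]  node(3,1) S=64.9546 payoff=47.4054 vs cont=46.1852 → 47.4054 [stop]  node(3,2) S=84.6243 payoff=27.7357 vs cont=27.4379 → 27.7357 [stop]  node(3,3) S=110.2505 payoff=2.1095 vs cont=10.6878 → 10.6878 [wait]  ⇒ S*(3)=84.6243
t_2: node(2,0) S=56.9072 payoff=55.4528 vs cont=54.2326 → 55.4528 [stop]  node(2,1) S=74.1400 payoff=38.2200 vs cont=36.9998 → 38.2200 [stop]  node(2,2) S=96.5913 payoff=15.7687 vs cont=18.8621 → 18.8621 [wait]  ⇒ S*(2)=74.1400
t_1: node(1,0) S=64.9546 payoff=47.4054 vs cont=46.1852 → 47.4054 [stop]  node(1,1) S=84.6243 payoff=27.7357 vs cont=28.0710 → 28.0710 [wait]  ⇒ S*(1)=64.9546
t_0: node(0,0) S=74.1400 payoff=38.2200 vs cont=37.1685 → 38.2200 [stop]  ⇒ S*(0)=74.1400

price = 38.2200
boundary = 74.1400 64.9546 74.1400 84.6243 74.1400 84.6243 96.5913
tree:
38.2200
47.4054 28.0710
55.4528 38.2200 18.8621
62.5032 47.4054 27.7357 10.6878
68.6801 55.4528 38.2200 17.6032 4.2308
74.0917 62.5032 47.4054 27.7357 8.1841 0.4989
78.8329 68.6801 55.4528 38.2200 15.7687 1.0258 0.0000
82.9866 74.0917 62.5032 47.4054 27.7357 2.1095 0.0000 0.0000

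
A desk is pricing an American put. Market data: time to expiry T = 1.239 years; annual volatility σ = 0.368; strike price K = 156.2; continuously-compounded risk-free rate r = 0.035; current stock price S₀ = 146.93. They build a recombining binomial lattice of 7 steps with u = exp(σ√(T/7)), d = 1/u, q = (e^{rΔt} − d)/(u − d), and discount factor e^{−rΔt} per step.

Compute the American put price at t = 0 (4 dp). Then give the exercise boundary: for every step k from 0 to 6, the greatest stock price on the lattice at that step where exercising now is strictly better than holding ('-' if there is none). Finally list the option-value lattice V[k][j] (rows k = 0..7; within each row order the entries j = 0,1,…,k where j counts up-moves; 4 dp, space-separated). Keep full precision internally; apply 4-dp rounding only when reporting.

Δt=0.17700, u=1.16745, d=0.85657, q=0.48136, disc=e^(-rΔt)=0.99382
k=7 terminal: V=max(K-S,0) → 106.4904 88.4487 63.8590 30.3446 0.0000 0.0000 0.0000 0.0000
k=6: j=0 S=58.0335 intr=98.1665 cont=97.2018 V=98.1665[EX]; j=1 S=79.0963 intr=77.1037 cont=76.1391 V=77.1037[EX]; j=2 S=107.8036 intr=48.3964 cont=47.4317 V=48.3964[EX]; j=3 S=146.9300 intr=9.2700 cont=15.6407 V=15.6407[hold]; j=4 S=200.2570 intr=0.0000 cont=0.0000 V=0.0000[hold]; j=5 S=272.9386 intr=0.0000 cont=0.0000 V=0.0000[hold]; j=6 S=371.9993 intr=0.0000 cont=0.0000 V=0.0000[hold]  S*(6)=107.8036
k=5: j=0 S=67.7513 intr=88.4487 cont=87.4841 V=88.4487[EX]; j=1 S=92.3410 intr=63.8590 cont=62.8943 V=63.8590[EX]; j=2 S=125.8554 intr=30.3446 cont=32.4276 V=32.4276[hold]; j=3 S=171.5336 intr=0.0000 cont=8.0618 V=8.0618[hold]; j=4 S=233.7902 intr=0.0000 cont=0.0000 V=0.0000[hold]; j=5 S=318.6424 intr=0.0000 cont=0.0000 V=0.0000[hold]  S*(5)=92.3410
k=4: j=0 S=79.0963 intr=77.1037 cont=76.1391 V=77.1037[EX]; j=1 S=107.8036 intr=48.3964 cont=48.4282 V=48.4282[hold]; j=2 S=146.9300 intr=9.2700 cont=20.5710 V=20.5710[hold]; j=3 S=200.2570 intr=0.0000 cont=4.1553 V=4.1553[hold]; j=4 S=272.9386 intr=0.0000 cont=0.0000 V=0.0000[hold]  S*(4)=79.0963
k=3: j=0 S=92.3410 intr=63.8590 cont=62.9095 V=63.8590[EX]; j=1 S=125.8554 intr=30.3446 cont=34.8026 V=34.8026[hold]; j=2 S=171.5336 intr=0.0000 cont=12.5909 V=12.5909[hold]; j=3 S=233.7902 intr=0.0000 cont=2.1418 V=2.1418[hold]  S*(3)=92.3410
k=2: j=0 S=107.8036 intr=48.3964 cont=49.5644 V=49.5644[hold]; j=1 S=146.9300 intr=9.2700 cont=23.9619 V=23.9619[hold]; j=2 S=200.2570 intr=0.0000 cont=7.5144 V=7.5144[hold]  S*(2)=-
k=1: j=0 S=125.8554 intr=30.3446 cont=37.0104 V=37.0104[hold]; j=1 S=171.5336 intr=0.0000 cont=15.9456 V=15.9456[hold]  S*(1)=-
k=0: j=0 S=146.9300 intr=9.2700 cont=26.7047 V=26.7047[hold]  S*(0)=-

price = 26.7047
boundary = - - - 92.3410 79.0963 92.3410 107.8036
tree:
26.7047
37.0104 15.9456
49.5644 23.9619 7.5144
63.8590 34.8026 12.5909 2.1418
77.1037 48.4282 20.5710 4.1553 0.0000
88.4487 63.8590 32.4276 8.0618 0.0000 0.0000
98.1665 77.1037 48.3964 15.6407 0.0000 0.0000 0.0000
106.4904 88.4487 63.8590 30.3446 0.0000 0.0000 0.0000 0.0000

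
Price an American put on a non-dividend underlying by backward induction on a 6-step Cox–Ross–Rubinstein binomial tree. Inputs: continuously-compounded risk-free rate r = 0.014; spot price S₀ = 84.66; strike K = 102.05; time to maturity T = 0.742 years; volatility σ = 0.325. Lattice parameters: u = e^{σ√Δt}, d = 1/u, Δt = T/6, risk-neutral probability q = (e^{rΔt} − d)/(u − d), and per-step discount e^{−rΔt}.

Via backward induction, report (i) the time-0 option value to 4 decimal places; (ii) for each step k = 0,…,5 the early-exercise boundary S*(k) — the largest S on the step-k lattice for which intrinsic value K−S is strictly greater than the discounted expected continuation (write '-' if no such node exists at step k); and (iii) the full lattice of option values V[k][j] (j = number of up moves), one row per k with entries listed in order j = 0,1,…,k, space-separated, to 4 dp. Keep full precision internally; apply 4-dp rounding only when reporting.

Δt=0.12367  u=1.12108  d=0.89200  q=0.47902  discount=0.99827
step 6 (expiry): payoffs max(K−S,0) = 59.4054 48.4536 34.6893 17.3900 0.0000 0.0000 0.0000
step 5: (k=5,j=0): S=47.8079, (K−S)⁺=54.2421, hold=54.0656 ⇒ V=54.2421 exercise | (k=5,j=1): S=60.0857, (K−S)⁺=41.9643, hold=41.7878 ⇒ V=41.9643 exercise | (k=5,j=2): S=75.5166, (K−S)⁺=26.5334, hold=26.3568 ⇒ V=26.5334 exercise | (k=5,j=3): S=94.9104, (K−S)⁺=7.1396, hold=9.0441 ⇒ V=9.0441 continue | (k=5,j=4): S=119.2849, (K−S)⁺=0.0000, hold=0.0000 ⇒ V=0.0000 continue | (k=5,j=5): S=149.9190, (K−S)⁺=0.0000, hold=0.0000 ⇒ V=0.0000 continue  boundary S*=75.5166
step 4: (k=4,j=0): S=53.5964, (K−S)⁺=48.4536, hold=48.2771 ⇒ V=48.4536 exercise | (k=4,j=1): S=67.3607, (K−S)⁺=34.6893, hold=34.5127 ⇒ V=34.6893 exercise | (k=4,j=2): S=84.6600, (K−S)⁺=17.3900, hold=18.1242 ⇒ V=18.1242 continue | (k=4,j=3): S=106.4020, (K−S)⁺=0.0000, hold=4.7036 ⇒ V=4.7036 continue | (k=4,j=4): S=133.7276, (K−S)⁺=0.0000, hold=0.0000 ⇒ V=0.0000 continue  boundary S*=67.3607
step 3: (k=3,j=0): S=60.0857, (K−S)⁺=41.9643, hold=41.7878 ⇒ V=41.9643 exercise | (k=3,j=1): S=75.5166, (K−S)⁺=26.5334, hold=26.7079 ⇒ V=26.7079 continue | (k=3,j=2): S=94.9104, (K−S)⁺=7.1396, hold=11.6752 ⇒ V=11.6752 continue | (k=3,j=3): S=119.2849, (K−S)⁺=0.0000, hold=2.4462 ⇒ V=2.4462 continue  boundary S*=60.0857
step 2: (k=2,j=0): S=67.3607, (K−S)⁺=34.6893, hold=34.5962 ⇒ V=34.6893 exercise | (k=2,j=1): S=84.6600, (K−S)⁺=17.3900, hold=19.4732 ⇒ V=19.4732 continue | (k=2,j=2): S=106.4020, (K−S)⁺=0.0000, hold=7.2418 ⇒ V=7.2418 continue  boundary S*=67.3607
step 1: (k=1,j=0): S=75.5166, (K−S)⁺=26.5334, hold=27.3530 ⇒ V=27.3530 continue | (k=1,j=1): S=94.9104, (K−S)⁺=7.1396, hold=13.5905 ⇒ V=13.5905 continue  boundary S*=-
step 0: (k=0,j=0): S=84.6600, (K−S)⁺=17.3900, hold=20.7245 ⇒ V=20.7245 continue  boundary S*=-

price = 20.7245
boundary = - - 67.3607 60.0857 67.3607 75.5166
tree:
20.7245
27.3530 13.5905
34.6893 19.4732 7.2418
41.9643 26.7079 11.6752 2.4462
48.4536 34.6893 18.1242 4.7036 0.0000
54.2421 41.9643 26.5334 9.0441 0.0000 0.0000
59.4054 48.4536 34.6893 17.3900 0.0000 0.0000 0.0000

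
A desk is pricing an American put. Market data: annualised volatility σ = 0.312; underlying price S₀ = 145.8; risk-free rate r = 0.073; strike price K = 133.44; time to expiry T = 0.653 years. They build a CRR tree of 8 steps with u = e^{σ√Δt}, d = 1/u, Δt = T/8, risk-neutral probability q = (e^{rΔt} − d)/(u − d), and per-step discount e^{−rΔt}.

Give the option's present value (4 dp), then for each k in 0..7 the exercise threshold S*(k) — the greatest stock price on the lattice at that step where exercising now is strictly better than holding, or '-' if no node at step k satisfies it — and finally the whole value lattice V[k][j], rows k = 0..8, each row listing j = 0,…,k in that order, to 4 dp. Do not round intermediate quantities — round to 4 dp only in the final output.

Δt=0.08163, u=1.09323, d=0.91472, q=0.51121, disc=e^(-rΔt)=0.99406
k=8 terminal: V=max(K-S,0) → 61.9808 48.0351 31.3677 11.4476 0.0000 0.0000 0.0000 0.0000 0.0000
k=7: j=0 S=78.1215 intr=55.3185 cont=54.5258 V=55.3185[EX]; j=1 S=93.3674 intr=40.0726 cont=39.2798 V=40.0726[EX]; j=2 S=111.5887 intr=21.8513 cont=21.0585 V=21.8513[EX]; j=3 S=133.3660 intr=0.0740 cont=5.5623 V=5.5623[hold]; j=4 S=159.3933 intr=0.0000 cont=0.0000 V=0.0000[hold]; j=5 S=190.4999 intr=0.0000 cont=0.0000 V=0.0000[hold]; j=6 S=227.6773 intr=0.0000 cont=0.0000 V=0.0000[hold]; j=7 S=272.1100 intr=0.0000 cont=0.0000 V=0.0000[hold]  S*(7)=111.5887
k=6: j=0 S=85.4049 intr=48.0351 cont=47.2423 V=48.0351[EX]; j=1 S=102.0723 intr=31.3677 cont=30.5750 V=31.3677[EX]; j=2 S=121.9924 intr=11.4476 cont=13.4439 V=13.4439[hold]; j=3 S=145.8000 intr=0.0000 cont=2.7026 V=2.7026[hold]; j=4 S=174.2539 intr=0.0000 cont=0.0000 V=0.0000[hold]; j=5 S=208.2607 intr=0.0000 cont=0.0000 V=0.0000[hold]; j=6 S=248.9042 intr=0.0000 cont=0.0000 V=0.0000[hold]  S*(6)=102.0723
k=5: j=0 S=93.3674 intr=40.0726 cont=39.2798 V=40.0726[EX]; j=1 S=111.5887 intr=21.8513 cont=22.0730 V=22.0730[hold]; j=2 S=133.3660 intr=0.0740 cont=7.9056 V=7.9056[hold]; j=3 S=159.3933 intr=0.0000 cont=1.3132 V=1.3132[hold]; j=4 S=190.4999 intr=0.0000 cont=0.0000 V=0.0000[hold]; j=5 S=227.6773 intr=0.0000 cont=0.0000 V=0.0000[hold]  S*(5)=93.3674
k=4: j=0 S=102.0723 intr=31.3677 cont=30.6876 V=31.3677[EX]; j=1 S=121.9924 intr=11.4476 cont=14.7424 V=14.7424[hold]; j=2 S=145.8000 intr=0.0000 cont=4.5085 V=4.5085[hold]; j=3 S=174.2539 intr=0.0000 cont=0.6381 V=0.6381[hold]; j=4 S=208.2607 intr=0.0000 cont=0.0000 V=0.0000[hold]  S*(4)=102.0723
k=3: j=0 S=111.5887 intr=21.8513 cont=22.7328 V=22.7328[hold]; j=1 S=133.3660 intr=0.0740 cont=9.4543 V=9.4543[hold]; j=2 S=159.3933 intr=0.0000 cont=2.5149 V=2.5149[hold]; j=3 S=190.4999 intr=0.0000 cont=0.3100 V=0.3100[hold]  S*(3)=-
k=2: j=0 S=121.9924 intr=11.4476 cont=15.8500 V=15.8500[hold]; j=1 S=145.8000 intr=0.0000 cont=5.8717 V=5.8717[hold]; j=2 S=174.2539 intr=0.0000 cont=1.3795 V=1.3795[hold]  S*(2)=-
k=1: j=0 S=133.3660 intr=0.0740 cont=10.6851 V=10.6851[hold]; j=1 S=159.3933 intr=0.0000 cont=3.5540 V=3.5540[hold]  S*(1)=-
k=0: j=0 S=145.8000 intr=0.0000 cont=6.9978 V=6.9978[hold]  S*(0)=-

price = 6.9978
boundary = - - - - 102.0723 93.3674 102.0723 111.5887
tree:
6.9978
10.6851 3.5540
15.8500 5.8717 1.3795
22.7328 9.4543 2.5149 0.3100
31.3677 14.7424 4.5085 0.6381 0.0000
40.0726 22.0730 7.9056 1.3132 0.0000 0.0000
48.0351 31.3677 13.4439 2.7026 0.0000 0.0000 0.0000
55.3185 40.0726 21.8513 5.5623 0.0000 0.0000 0.0000 0.0000
61.9808 48.0351 31.3677 11.4476 0.0000 0.0000 0.0000 0.0000 0.0000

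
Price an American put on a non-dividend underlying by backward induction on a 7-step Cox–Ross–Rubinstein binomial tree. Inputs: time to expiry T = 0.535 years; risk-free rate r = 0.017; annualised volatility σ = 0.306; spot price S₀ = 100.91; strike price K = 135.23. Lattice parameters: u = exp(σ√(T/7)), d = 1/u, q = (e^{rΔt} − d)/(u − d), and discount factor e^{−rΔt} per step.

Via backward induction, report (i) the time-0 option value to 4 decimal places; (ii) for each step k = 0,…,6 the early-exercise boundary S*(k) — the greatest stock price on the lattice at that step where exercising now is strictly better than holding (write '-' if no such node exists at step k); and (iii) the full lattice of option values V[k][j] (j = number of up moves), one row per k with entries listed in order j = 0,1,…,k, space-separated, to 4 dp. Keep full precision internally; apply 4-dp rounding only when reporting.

Δt=0.07643, u=1.08828, d=0.91888, q=0.48654, disc=e^(-rΔt)=0.99870
k=7 terminal: V=max(K-S,0) → 79.4142 69.1247 56.9383 42.5055 25.4119 5.1673 0.0000 0.0000
k=6: j=0 S=60.7431 intr=74.4869 cont=74.3113 V=74.4869[EX]; j=1 S=71.9409 intr=63.2891 cont=63.1135 V=63.2891[EX]; j=2 S=85.2031 intr=50.0269 cont=49.8514 V=50.0269[EX]; j=3 S=100.9100 intr=34.3200 cont=34.1444 V=34.3200[EX]; j=4 S=119.5125 intr=15.7175 cont=15.5419 V=15.7175[EX]; j=5 S=141.5443 intr=0.0000 cont=2.6498 V=2.6498[hold]; j=6 S=167.6376 intr=0.0000 cont=0.0000 V=0.0000[hold]  S*(6)=119.5125
k=5: j=0 S=66.1053 intr=69.1247 cont=68.9491 V=69.1247[EX]; j=1 S=78.2917 intr=56.9383 cont=56.7627 V=56.9383[EX]; j=2 S=92.7245 intr=42.5055 cont=42.3299 V=42.5055[EX]; j=3 S=109.8181 intr=25.4119 cont=25.2364 V=25.4119[EX]; j=4 S=130.0627 intr=5.1673 cont=9.3474 V=9.3474[hold]; j=5 S=154.0394 intr=0.0000 cont=1.3588 V=1.3588[hold]  S*(5)=109.8181
k=4: j=0 S=71.9409 intr=63.2891 cont=63.1135 V=63.2891[EX]; j=1 S=85.2031 intr=50.0269 cont=49.8514 V=50.0269[EX]; j=2 S=100.9100 intr=34.3200 cont=34.1444 V=34.3200[EX]; j=3 S=119.5125 intr=15.7175 cont=17.5731 V=17.5731[hold]; j=4 S=141.5443 intr=0.0000 cont=5.4535 V=5.4535[hold]  S*(4)=100.9100
k=3: j=0 S=78.2917 intr=56.9383 cont=56.7627 V=56.9383[EX]; j=1 S=92.7245 intr=42.5055 cont=42.3299 V=42.5055[EX]; j=2 S=109.8181 intr=25.4119 cont=26.1380 V=26.1380[hold]; j=3 S=130.0627 intr=5.1673 cont=11.6613 V=11.6613[hold]  S*(3)=92.7245
k=2: j=0 S=85.2031 intr=50.0269 cont=49.8514 V=50.0269[EX]; j=1 S=100.9100 intr=34.3200 cont=34.4972 V=34.4972[hold]; j=2 S=119.5125 intr=15.7175 cont=19.0697 V=19.0697[hold]  S*(2)=85.2031
k=1: j=0 S=92.7245 intr=42.5055 cont=42.4160 V=42.5055[EX]; j=1 S=109.8181 intr=25.4119 cont=26.9561 V=26.9561[hold]  S*(1)=92.7245
k=0: j=0 S=100.9100 intr=34.3200 cont=34.8947 V=34.8947[hold]  S*(0)=-

price = 34.8947
boundary = - 92.7245 85.2031 92.7245 100.9100 109.8181 119.5125
tree:
34.8947
42.5055 26.9561
50.0269 34.4972 19.0697
56.9383 42.5055 26.1380 11.6613
63.2891 50.0269 34.3200 17.5731 5.4535
69.1247 56.9383 42.5055 25.4119 9.3474 1.3588
74.4869 63.2891 50.0269 34.3200 15.7175 2.6498 0.0000
79.4142 69.1247 56.9383 42.5055 25.4119 5.1673 0.0000 0.0000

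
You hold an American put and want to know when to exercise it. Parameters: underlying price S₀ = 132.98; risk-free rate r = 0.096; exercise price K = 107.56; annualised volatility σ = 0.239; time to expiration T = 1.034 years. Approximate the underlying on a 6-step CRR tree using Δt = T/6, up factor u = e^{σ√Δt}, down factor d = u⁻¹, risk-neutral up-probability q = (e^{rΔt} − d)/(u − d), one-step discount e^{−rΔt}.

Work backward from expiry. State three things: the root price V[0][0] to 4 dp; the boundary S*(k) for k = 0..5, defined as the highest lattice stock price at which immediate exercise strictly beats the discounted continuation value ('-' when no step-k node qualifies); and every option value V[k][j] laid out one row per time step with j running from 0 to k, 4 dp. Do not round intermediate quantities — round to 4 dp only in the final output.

price = 1.3269
boundary = - - - - 89.4191 98.7459
tree:
1.3269
2.6648 0.3116
5.2339 0.7186 0.0000
9.9683 1.6573 0.0000 0.0000
18.1409 3.8220 0.0000 0.0000 0.0000
26.5868 8.8141 0.0000 0.0000 0.0000 0.0000
34.2350 18.1409 0.0000 0.0000 0.0000 0.0000 0.0000

params: Δt=0.17233 u=1.10431 d=0.90555 q=0.55915 e^(-rΔt)=0.98359
t_6 payoffs: 34.2350 18.1409 0.0000 0.0000 0.0000 0.0000 0.0000
t_5: node(5,0) S=80.9732 payoff=26.5868 vs cont=24.8220 → 26.5868 [stop]  node(5,1) S=98.7459 payoff=8.8141 vs cont=7.8663 → 8.8141 [stop]  node(5,2) S=120.4196 payoff=0.0000 vs cont=0.0000 → 0.0000 [wait]  node(5,3) S=146.8505 payoff=0.0000 vs cont=0.0000 → 0.0000 [wait]  node(5,4) S=179.0826 payoff=0.0000 vs cont=0.0000 → 0.0000 [wait]  node(5,5) S=218.3894 payoff=0.0000 vs cont=0.0000 → 0.0000 [wait]  ⇒ S*(5)=98.7459
t_4: node(4,0) S=89.4191 payoff=18.1409 vs cont=16.3761 → 18.1409 [stop]  node(4,1) S=109.0456 payoff=0.0000 vs cont=3.8220 → 3.8220 [wait]  node(4,2) S=132.9800 payoff=0.0000 vs cont=0.0000 → 0.0000 [wait]  node(4,3) S=162.1677 payoff=0.0000 vs cont=0.0000 → 0.0000 [wait]  node(4,4) S=197.7618 payoff=0.0000 vs cont=0.0000 → 0.0000 [wait]  ⇒ S*(4)=89.4191
t_3: node(3,0) S=98.7459 payoff=8.8141 vs cont=9.9683 → 9.9683 [wait]  node(3,1) S=120.4196 payoff=0.0000 vs cont=1.6573 → 1.6573 [wait]  node(3,2) S=146.8505 payoff=0.0000 vs cont=0.0000 → 0.0000 [wait]  node(3,3) S=179.0826 payoff=0.0000 vs cont=0.0000 → 0.0000 [wait]  ⇒ S*(3)=-
t_2: node(2,0) S=109.0456 payoff=0.0000 vs cont=5.2339 → 5.2339 [wait]  node(2,1) S=132.9800 payoff=0.0000 vs cont=0.7186 → 0.7186 [wait]  node(2,2) S=162.1677 payoff=0.0000 vs cont=0.0000 → 0.0000 [wait]  ⇒ S*(2)=-
t_1: node(1,0) S=120.4196 payoff=0.0000 vs cont=2.6648 → 2.6648 [wait]  node(1,1) S=146.8505 payoff=0.0000 vs cont=0.3116 → 0.3116 [wait]  ⇒ S*(1)=-
t_0: node(0,0) S=132.9800 payoff=0.0000 vs cont=1.3269 → 1.3269 [wait]  ⇒ S*(0)=-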